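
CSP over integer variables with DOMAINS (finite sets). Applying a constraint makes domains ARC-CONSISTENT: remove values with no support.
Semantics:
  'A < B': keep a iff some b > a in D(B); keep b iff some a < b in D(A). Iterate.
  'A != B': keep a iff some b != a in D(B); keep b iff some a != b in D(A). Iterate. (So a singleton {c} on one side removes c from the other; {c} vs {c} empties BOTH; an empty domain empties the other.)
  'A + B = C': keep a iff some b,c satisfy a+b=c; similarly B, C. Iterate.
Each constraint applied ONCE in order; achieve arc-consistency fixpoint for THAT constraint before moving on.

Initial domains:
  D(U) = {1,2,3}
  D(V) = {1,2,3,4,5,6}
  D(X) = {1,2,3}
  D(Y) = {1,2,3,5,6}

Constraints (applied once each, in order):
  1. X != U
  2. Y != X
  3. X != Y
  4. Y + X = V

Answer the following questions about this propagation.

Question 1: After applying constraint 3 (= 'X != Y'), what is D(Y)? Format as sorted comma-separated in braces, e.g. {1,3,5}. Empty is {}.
Constraint 1 (X != U) on D(X)={1,2,3} D(U)={1,2,3}: no change
Constraint 2 (Y != X) on D(Y)={1,2,3,5,6} D(X)={1,2,3}: no change
Constraint 3 (X != Y) on D(X)={1,2,3} D(Y)={1,2,3,5,6}: no change
So after constraint 3: D(Y) = {1,2,3,5,6}

Answer: {1,2,3,5,6}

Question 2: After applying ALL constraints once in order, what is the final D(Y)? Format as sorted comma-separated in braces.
Answer: {1,2,3,5}

Derivation:
Constraint 1 (X != U) on D(X)={1,2,3} D(U)={1,2,3}: no change
Constraint 2 (Y != X) on D(Y)={1,2,3,5,6} D(X)={1,2,3}: no change
Constraint 3 (X != Y) on D(X)={1,2,3} D(Y)={1,2,3,5,6}: no change
Constraint 4 (Y + X = V) on D(Y)={1,2,3,5,6} D(X)={1,2,3} D(V)={1,2,3,4,5,6}: Y {1,2,3,5,6}->{1,2,3,5}; V {1,2,3,4,5,6}->{2,3,4,5,6}
So after all 4 constraints: D(Y) = {1,2,3,5}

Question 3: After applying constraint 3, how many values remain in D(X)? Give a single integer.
Answer: 3

Derivation:
Constraint 1 (X != U) on D(X)={1,2,3} D(U)={1,2,3}: no change
Constraint 2 (Y != X) on D(Y)={1,2,3,5,6} D(X)={1,2,3}: no change
Constraint 3 (X != Y) on D(X)={1,2,3} D(Y)={1,2,3,5,6}: no change
So after constraint 3: D(X)={1,2,3}, size = 3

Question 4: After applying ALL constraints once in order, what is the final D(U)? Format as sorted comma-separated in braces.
Constraint 1 (X != U) on D(X)={1,2,3} D(U)={1,2,3}: no change
Constraint 2 (Y != X) on D(Y)={1,2,3,5,6} D(X)={1,2,3}: no change
Constraint 3 (X != Y) on D(X)={1,2,3} D(Y)={1,2,3,5,6}: no change
Constraint 4 (Y + X = V) on D(Y)={1,2,3,5,6} D(X)={1,2,3} D(V)={1,2,3,4,5,6}: Y {1,2,3,5,6}->{1,2,3,5}; V {1,2,3,4,5,6}->{2,3,4,5,6}
So after all 4 constraints: D(U) = {1,2,3}

Answer: {1,2,3}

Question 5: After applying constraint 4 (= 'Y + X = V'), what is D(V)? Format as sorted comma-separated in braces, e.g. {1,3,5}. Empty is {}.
Constraint 1 (X != U) on D(X)={1,2,3} D(U)={1,2,3}: no change
Constraint 2 (Y != X) on D(Y)={1,2,3,5,6} D(X)={1,2,3}: no change
Constraint 3 (X != Y) on D(X)={1,2,3} D(Y)={1,2,3,5,6}: no change
Constraint 4 (Y + X = V) on D(Y)={1,2,3,5,6} D(X)={1,2,3} D(V)={1,2,3,4,5,6}: Y {1,2,3,5,6}->{1,2,3,5}; V {1,2,3,4,5,6}->{2,3,4,5,6}
So after constraint 4: D(V) = {2,3,4,5,6}

Answer: {2,3,4,5,6}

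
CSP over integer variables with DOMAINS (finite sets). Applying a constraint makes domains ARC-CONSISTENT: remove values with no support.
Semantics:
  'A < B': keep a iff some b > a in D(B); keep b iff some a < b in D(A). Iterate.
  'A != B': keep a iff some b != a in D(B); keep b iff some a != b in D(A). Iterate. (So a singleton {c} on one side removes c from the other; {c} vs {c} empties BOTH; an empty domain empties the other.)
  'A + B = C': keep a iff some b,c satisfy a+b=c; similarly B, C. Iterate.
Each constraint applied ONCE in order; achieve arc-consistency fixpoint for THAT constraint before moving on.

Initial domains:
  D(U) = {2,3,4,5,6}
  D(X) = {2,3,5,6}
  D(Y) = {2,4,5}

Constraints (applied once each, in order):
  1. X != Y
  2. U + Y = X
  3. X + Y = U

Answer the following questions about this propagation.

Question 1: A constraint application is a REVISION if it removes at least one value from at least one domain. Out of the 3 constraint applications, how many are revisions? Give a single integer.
Constraint 1 (X != Y) on D(X)={2,3,5,6} D(Y)={2,4,5}: no change => not a revision
Constraint 2 (U + Y = X) on D(U)={2,3,4,5,6} D(Y)={2,4,5} D(X)={2,3,5,6}: U {2,3,4,5,6}->{2,3,4}; Y {2,4,5}->{2,4}; X {2,3,5,6}->{5,6} => REVISION
Constraint 3 (X + Y = U) on D(X)={5,6} D(Y)={2,4} D(U)={2,3,4}: X {5,6}->{}; Y {2,4}->{}; U {2,3,4}->{} => REVISION
Total revisions = 2

Answer: 2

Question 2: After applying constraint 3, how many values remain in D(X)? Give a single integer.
Constraint 1 (X != Y) on D(X)={2,3,5,6} D(Y)={2,4,5}: no change
Constraint 2 (U + Y = X) on D(U)={2,3,4,5,6} D(Y)={2,4,5} D(X)={2,3,5,6}: U {2,3,4,5,6}->{2,3,4}; Y {2,4,5}->{2,4}; X {2,3,5,6}->{5,6}
Constraint 3 (X + Y = U) on D(X)={5,6} D(Y)={2,4} D(U)={2,3,4}: X {5,6}->{}; Y {2,4}->{}; U {2,3,4}->{}
So after constraint 3: D(X)={}, size = 0

Answer: 0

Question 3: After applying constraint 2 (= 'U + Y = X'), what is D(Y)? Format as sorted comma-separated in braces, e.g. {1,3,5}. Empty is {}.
Constraint 1 (X != Y) on D(X)={2,3,5,6} D(Y)={2,4,5}: no change
Constraint 2 (U + Y = X) on D(U)={2,3,4,5,6} D(Y)={2,4,5} D(X)={2,3,5,6}: U {2,3,4,5,6}->{2,3,4}; Y {2,4,5}->{2,4}; X {2,3,5,6}->{5,6}
So after constraint 2: D(Y) = {2,4}

Answer: {2,4}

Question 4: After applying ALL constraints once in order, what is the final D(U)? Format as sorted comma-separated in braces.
Constraint 1 (X != Y) on D(X)={2,3,5,6} D(Y)={2,4,5}: no change
Constraint 2 (U + Y = X) on D(U)={2,3,4,5,6} D(Y)={2,4,5} D(X)={2,3,5,6}: U {2,3,4,5,6}->{2,3,4}; Y {2,4,5}->{2,4}; X {2,3,5,6}->{5,6}
Constraint 3 (X + Y = U) on D(X)={5,6} D(Y)={2,4} D(U)={2,3,4}: X {5,6}->{}; Y {2,4}->{}; U {2,3,4}->{}
So after all 3 constraints: D(U) = {}

Answer: {}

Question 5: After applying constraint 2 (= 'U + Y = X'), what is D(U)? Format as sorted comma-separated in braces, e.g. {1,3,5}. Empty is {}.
Answer: {2,3,4}

Derivation:
Constraint 1 (X != Y) on D(X)={2,3,5,6} D(Y)={2,4,5}: no change
Constraint 2 (U + Y = X) on D(U)={2,3,4,5,6} D(Y)={2,4,5} D(X)={2,3,5,6}: U {2,3,4,5,6}->{2,3,4}; Y {2,4,5}->{2,4}; X {2,3,5,6}->{5,6}
So after constraint 2: D(U) = {2,3,4}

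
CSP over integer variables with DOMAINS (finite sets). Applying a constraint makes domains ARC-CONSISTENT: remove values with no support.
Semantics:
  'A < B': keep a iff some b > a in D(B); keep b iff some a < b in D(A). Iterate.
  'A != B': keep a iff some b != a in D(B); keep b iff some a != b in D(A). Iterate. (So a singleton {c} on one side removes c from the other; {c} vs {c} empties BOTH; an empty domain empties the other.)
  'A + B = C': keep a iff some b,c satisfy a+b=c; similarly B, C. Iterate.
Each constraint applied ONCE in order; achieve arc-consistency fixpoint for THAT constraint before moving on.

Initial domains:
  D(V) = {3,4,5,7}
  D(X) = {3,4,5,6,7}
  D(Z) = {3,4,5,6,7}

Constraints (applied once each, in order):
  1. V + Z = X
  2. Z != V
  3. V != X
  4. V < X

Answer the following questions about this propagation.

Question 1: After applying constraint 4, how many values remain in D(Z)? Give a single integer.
Answer: 2

Derivation:
Constraint 1 (V + Z = X) on D(V)={3,4,5,7} D(Z)={3,4,5,6,7} D(X)={3,4,5,6,7}: V {3,4,5,7}->{3,4}; Z {3,4,5,6,7}->{3,4}; X {3,4,5,6,7}->{6,7}
Constraint 2 (Z != V) on D(Z)={3,4} D(V)={3,4}: no change
Constraint 3 (V != X) on D(V)={3,4} D(X)={6,7}: no change
Constraint 4 (V < X) on D(V)={3,4} D(X)={6,7}: no change
So after constraint 4: D(Z)={3,4}, size = 2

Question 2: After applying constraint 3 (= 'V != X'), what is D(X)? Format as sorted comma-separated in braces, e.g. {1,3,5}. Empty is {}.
Answer: {6,7}

Derivation:
Constraint 1 (V + Z = X) on D(V)={3,4,5,7} D(Z)={3,4,5,6,7} D(X)={3,4,5,6,7}: V {3,4,5,7}->{3,4}; Z {3,4,5,6,7}->{3,4}; X {3,4,5,6,7}->{6,7}
Constraint 2 (Z != V) on D(Z)={3,4} D(V)={3,4}: no change
Constraint 3 (V != X) on D(V)={3,4} D(X)={6,7}: no change
So after constraint 3: D(X) = {6,7}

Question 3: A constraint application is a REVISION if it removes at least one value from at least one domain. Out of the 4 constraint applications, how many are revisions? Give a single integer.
Answer: 1

Derivation:
Constraint 1 (V + Z = X) on D(V)={3,4,5,7} D(Z)={3,4,5,6,7} D(X)={3,4,5,6,7}: V {3,4,5,7}->{3,4}; Z {3,4,5,6,7}->{3,4}; X {3,4,5,6,7}->{6,7} => REVISION
Constraint 2 (Z != V) on D(Z)={3,4} D(V)={3,4}: no change => not a revision
Constraint 3 (V != X) on D(V)={3,4} D(X)={6,7}: no change => not a revision
Constraint 4 (V < X) on D(V)={3,4} D(X)={6,7}: no change => not a revision
Total revisions = 1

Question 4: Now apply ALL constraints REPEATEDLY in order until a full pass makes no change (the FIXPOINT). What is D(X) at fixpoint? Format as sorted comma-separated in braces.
pass 0 (initial): D(X)={3,4,5,6,7}
pass 1: V {3,4,5,7}->{3,4}; X {3,4,5,6,7}->{6,7}; Z {3,4,5,6,7}->{3,4}
pass 2: no change
Fixpoint after 2 passes: D(X) = {6,7}

Answer: {6,7}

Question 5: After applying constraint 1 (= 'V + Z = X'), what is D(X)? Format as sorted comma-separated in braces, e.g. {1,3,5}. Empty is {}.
Answer: {6,7}

Derivation:
Constraint 1 (V + Z = X) on D(V)={3,4,5,7} D(Z)={3,4,5,6,7} D(X)={3,4,5,6,7}: V {3,4,5,7}->{3,4}; Z {3,4,5,6,7}->{3,4}; X {3,4,5,6,7}->{6,7}
So after constraint 1: D(X) = {6,7}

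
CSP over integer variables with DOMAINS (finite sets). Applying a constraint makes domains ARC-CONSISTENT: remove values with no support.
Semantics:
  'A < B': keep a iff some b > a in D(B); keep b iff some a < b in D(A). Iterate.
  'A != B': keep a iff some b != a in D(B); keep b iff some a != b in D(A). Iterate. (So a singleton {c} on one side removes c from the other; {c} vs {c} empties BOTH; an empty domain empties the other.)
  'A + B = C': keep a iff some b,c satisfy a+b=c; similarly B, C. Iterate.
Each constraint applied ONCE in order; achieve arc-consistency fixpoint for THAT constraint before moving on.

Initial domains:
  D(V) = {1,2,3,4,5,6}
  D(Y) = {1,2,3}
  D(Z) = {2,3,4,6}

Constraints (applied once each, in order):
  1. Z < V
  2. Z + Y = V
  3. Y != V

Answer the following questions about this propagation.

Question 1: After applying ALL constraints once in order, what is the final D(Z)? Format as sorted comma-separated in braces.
Constraint 1 (Z < V) on D(Z)={2,3,4,6} D(V)={1,2,3,4,5,6}: Z {2,3,4,6}->{2,3,4}; V {1,2,3,4,5,6}->{3,4,5,6}
Constraint 2 (Z + Y = V) on D(Z)={2,3,4} D(Y)={1,2,3} D(V)={3,4,5,6}: no change
Constraint 3 (Y != V) on D(Y)={1,2,3} D(V)={3,4,5,6}: no change
So after all 3 constraints: D(Z) = {2,3,4}

Answer: {2,3,4}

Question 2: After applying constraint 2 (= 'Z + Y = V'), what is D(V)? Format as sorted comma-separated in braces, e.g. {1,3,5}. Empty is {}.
Answer: {3,4,5,6}

Derivation:
Constraint 1 (Z < V) on D(Z)={2,3,4,6} D(V)={1,2,3,4,5,6}: Z {2,3,4,6}->{2,3,4}; V {1,2,3,4,5,6}->{3,4,5,6}
Constraint 2 (Z + Y = V) on D(Z)={2,3,4} D(Y)={1,2,3} D(V)={3,4,5,6}: no change
So after constraint 2: D(V) = {3,4,5,6}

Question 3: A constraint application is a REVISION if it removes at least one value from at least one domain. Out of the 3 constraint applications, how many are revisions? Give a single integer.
Constraint 1 (Z < V) on D(Z)={2,3,4,6} D(V)={1,2,3,4,5,6}: Z {2,3,4,6}->{2,3,4}; V {1,2,3,4,5,6}->{3,4,5,6} => REVISION
Constraint 2 (Z + Y = V) on D(Z)={2,3,4} D(Y)={1,2,3} D(V)={3,4,5,6}: no change => not a revision
Constraint 3 (Y != V) on D(Y)={1,2,3} D(V)={3,4,5,6}: no change => not a revision
Total revisions = 1

Answer: 1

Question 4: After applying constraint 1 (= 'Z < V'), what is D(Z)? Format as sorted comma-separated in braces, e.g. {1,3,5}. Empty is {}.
Answer: {2,3,4}

Derivation:
Constraint 1 (Z < V) on D(Z)={2,3,4,6} D(V)={1,2,3,4,5,6}: Z {2,3,4,6}->{2,3,4}; V {1,2,3,4,5,6}->{3,4,5,6}
So after constraint 1: D(Z) = {2,3,4}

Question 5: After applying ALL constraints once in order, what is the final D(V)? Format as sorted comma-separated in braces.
Constraint 1 (Z < V) on D(Z)={2,3,4,6} D(V)={1,2,3,4,5,6}: Z {2,3,4,6}->{2,3,4}; V {1,2,3,4,5,6}->{3,4,5,6}
Constraint 2 (Z + Y = V) on D(Z)={2,3,4} D(Y)={1,2,3} D(V)={3,4,5,6}: no change
Constraint 3 (Y != V) on D(Y)={1,2,3} D(V)={3,4,5,6}: no change
So after all 3 constraints: D(V) = {3,4,5,6}

Answer: {3,4,5,6}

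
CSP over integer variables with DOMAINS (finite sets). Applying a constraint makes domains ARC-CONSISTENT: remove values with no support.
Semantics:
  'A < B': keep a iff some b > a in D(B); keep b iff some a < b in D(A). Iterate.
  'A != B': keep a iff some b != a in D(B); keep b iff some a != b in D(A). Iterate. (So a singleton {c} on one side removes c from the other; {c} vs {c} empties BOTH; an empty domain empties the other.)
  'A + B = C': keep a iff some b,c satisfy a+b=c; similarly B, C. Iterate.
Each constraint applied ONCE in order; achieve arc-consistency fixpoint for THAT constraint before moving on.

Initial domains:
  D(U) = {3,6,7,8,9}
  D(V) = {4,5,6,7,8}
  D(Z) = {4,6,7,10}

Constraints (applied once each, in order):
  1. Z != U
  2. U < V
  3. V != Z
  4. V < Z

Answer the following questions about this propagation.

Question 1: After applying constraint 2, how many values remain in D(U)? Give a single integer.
Constraint 1 (Z != U) on D(Z)={4,6,7,10} D(U)={3,6,7,8,9}: no change
Constraint 2 (U < V) on D(U)={3,6,7,8,9} D(V)={4,5,6,7,8}: U {3,6,7,8,9}->{3,6,7}
So after constraint 2: D(U)={3,6,7}, size = 3

Answer: 3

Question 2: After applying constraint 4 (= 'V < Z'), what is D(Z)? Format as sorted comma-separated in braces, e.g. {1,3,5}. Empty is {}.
Constraint 1 (Z != U) on D(Z)={4,6,7,10} D(U)={3,6,7,8,9}: no change
Constraint 2 (U < V) on D(U)={3,6,7,8,9} D(V)={4,5,6,7,8}: U {3,6,7,8,9}->{3,6,7}
Constraint 3 (V != Z) on D(V)={4,5,6,7,8} D(Z)={4,6,7,10}: no change
Constraint 4 (V < Z) on D(V)={4,5,6,7,8} D(Z)={4,6,7,10}: Z {4,6,7,10}->{6,7,10}
So after constraint 4: D(Z) = {6,7,10}

Answer: {6,7,10}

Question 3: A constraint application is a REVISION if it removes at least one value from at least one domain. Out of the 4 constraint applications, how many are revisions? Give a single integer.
Constraint 1 (Z != U) on D(Z)={4,6,7,10} D(U)={3,6,7,8,9}: no change => not a revision
Constraint 2 (U < V) on D(U)={3,6,7,8,9} D(V)={4,5,6,7,8}: U {3,6,7,8,9}->{3,6,7} => REVISION
Constraint 3 (V != Z) on D(V)={4,5,6,7,8} D(Z)={4,6,7,10}: no change => not a revision
Constraint 4 (V < Z) on D(V)={4,5,6,7,8} D(Z)={4,6,7,10}: Z {4,6,7,10}->{6,7,10} => REVISION
Total revisions = 2

Answer: 2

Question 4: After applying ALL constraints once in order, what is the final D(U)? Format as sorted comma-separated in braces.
Constraint 1 (Z != U) on D(Z)={4,6,7,10} D(U)={3,6,7,8,9}: no change
Constraint 2 (U < V) on D(U)={3,6,7,8,9} D(V)={4,5,6,7,8}: U {3,6,7,8,9}->{3,6,7}
Constraint 3 (V != Z) on D(V)={4,5,6,7,8} D(Z)={4,6,7,10}: no change
Constraint 4 (V < Z) on D(V)={4,5,6,7,8} D(Z)={4,6,7,10}: Z {4,6,7,10}->{6,7,10}
So after all 4 constraints: D(U) = {3,6,7}

Answer: {3,6,7}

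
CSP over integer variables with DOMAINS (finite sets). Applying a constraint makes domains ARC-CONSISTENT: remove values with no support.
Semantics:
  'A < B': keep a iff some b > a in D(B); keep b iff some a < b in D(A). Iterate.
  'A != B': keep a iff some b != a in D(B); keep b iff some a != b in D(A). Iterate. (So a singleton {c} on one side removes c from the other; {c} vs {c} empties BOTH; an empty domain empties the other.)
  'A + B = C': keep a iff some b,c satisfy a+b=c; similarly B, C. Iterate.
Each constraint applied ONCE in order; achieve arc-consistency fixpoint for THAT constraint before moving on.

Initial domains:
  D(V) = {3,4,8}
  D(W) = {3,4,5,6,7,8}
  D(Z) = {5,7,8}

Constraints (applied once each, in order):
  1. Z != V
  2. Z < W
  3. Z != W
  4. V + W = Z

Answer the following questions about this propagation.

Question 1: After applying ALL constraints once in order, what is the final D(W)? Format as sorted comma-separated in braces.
Constraint 1 (Z != V) on D(Z)={5,7,8} D(V)={3,4,8}: no change
Constraint 2 (Z < W) on D(Z)={5,7,8} D(W)={3,4,5,6,7,8}: Z {5,7,8}->{5,7}; W {3,4,5,6,7,8}->{6,7,8}
Constraint 3 (Z != W) on D(Z)={5,7} D(W)={6,7,8}: no change
Constraint 4 (V + W = Z) on D(V)={3,4,8} D(W)={6,7,8} D(Z)={5,7}: V {3,4,8}->{}; W {6,7,8}->{}; Z {5,7}->{}
So after all 4 constraints: D(W) = {}

Answer: {}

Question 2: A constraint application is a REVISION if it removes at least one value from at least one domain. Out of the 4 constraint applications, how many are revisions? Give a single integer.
Answer: 2

Derivation:
Constraint 1 (Z != V) on D(Z)={5,7,8} D(V)={3,4,8}: no change => not a revision
Constraint 2 (Z < W) on D(Z)={5,7,8} D(W)={3,4,5,6,7,8}: Z {5,7,8}->{5,7}; W {3,4,5,6,7,8}->{6,7,8} => REVISION
Constraint 3 (Z != W) on D(Z)={5,7} D(W)={6,7,8}: no change => not a revision
Constraint 4 (V + W = Z) on D(V)={3,4,8} D(W)={6,7,8} D(Z)={5,7}: V {3,4,8}->{}; W {6,7,8}->{}; Z {5,7}->{} => REVISION
Total revisions = 2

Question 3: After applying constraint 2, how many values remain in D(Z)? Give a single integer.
Constraint 1 (Z != V) on D(Z)={5,7,8} D(V)={3,4,8}: no change
Constraint 2 (Z < W) on D(Z)={5,7,8} D(W)={3,4,5,6,7,8}: Z {5,7,8}->{5,7}; W {3,4,5,6,7,8}->{6,7,8}
So after constraint 2: D(Z)={5,7}, size = 2

Answer: 2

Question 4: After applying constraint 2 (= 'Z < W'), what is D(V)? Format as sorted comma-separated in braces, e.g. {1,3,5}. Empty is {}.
Constraint 1 (Z != V) on D(Z)={5,7,8} D(V)={3,4,8}: no change
Constraint 2 (Z < W) on D(Z)={5,7,8} D(W)={3,4,5,6,7,8}: Z {5,7,8}->{5,7}; W {3,4,5,6,7,8}->{6,7,8}
So after constraint 2: D(V) = {3,4,8}

Answer: {3,4,8}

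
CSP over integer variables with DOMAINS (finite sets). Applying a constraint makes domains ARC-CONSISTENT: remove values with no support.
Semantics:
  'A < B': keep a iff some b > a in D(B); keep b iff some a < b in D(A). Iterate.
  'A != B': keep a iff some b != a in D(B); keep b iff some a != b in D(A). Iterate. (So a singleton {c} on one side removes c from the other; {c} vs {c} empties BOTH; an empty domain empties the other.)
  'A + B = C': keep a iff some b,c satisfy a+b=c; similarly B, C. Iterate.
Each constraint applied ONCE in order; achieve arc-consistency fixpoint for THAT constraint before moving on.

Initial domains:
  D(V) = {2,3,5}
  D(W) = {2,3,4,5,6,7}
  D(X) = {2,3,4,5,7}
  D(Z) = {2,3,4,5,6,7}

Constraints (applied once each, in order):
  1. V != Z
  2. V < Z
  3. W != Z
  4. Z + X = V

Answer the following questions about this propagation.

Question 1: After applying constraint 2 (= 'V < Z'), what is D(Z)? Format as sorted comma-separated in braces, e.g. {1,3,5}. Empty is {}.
Constraint 1 (V != Z) on D(V)={2,3,5} D(Z)={2,3,4,5,6,7}: no change
Constraint 2 (V < Z) on D(V)={2,3,5} D(Z)={2,3,4,5,6,7}: Z {2,3,4,5,6,7}->{3,4,5,6,7}
So after constraint 2: D(Z) = {3,4,5,6,7}

Answer: {3,4,5,6,7}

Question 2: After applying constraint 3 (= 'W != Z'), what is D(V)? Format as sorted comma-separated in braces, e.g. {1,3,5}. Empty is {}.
Answer: {2,3,5}

Derivation:
Constraint 1 (V != Z) on D(V)={2,3,5} D(Z)={2,3,4,5,6,7}: no change
Constraint 2 (V < Z) on D(V)={2,3,5} D(Z)={2,3,4,5,6,7}: Z {2,3,4,5,6,7}->{3,4,5,6,7}
Constraint 3 (W != Z) on D(W)={2,3,4,5,6,7} D(Z)={3,4,5,6,7}: no change
So after constraint 3: D(V) = {2,3,5}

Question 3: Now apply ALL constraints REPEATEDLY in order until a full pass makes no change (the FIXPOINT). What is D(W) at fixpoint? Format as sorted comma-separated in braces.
pass 0 (initial): D(W)={2,3,4,5,6,7}
pass 1: V {2,3,5}->{5}; X {2,3,4,5,7}->{2}; Z {2,3,4,5,6,7}->{3}
pass 2: V {5}->{}; W {2,3,4,5,6,7}->{}; X {2}->{}; Z {3}->{}
pass 3: no change
Fixpoint after 3 passes: D(W) = {}

Answer: {}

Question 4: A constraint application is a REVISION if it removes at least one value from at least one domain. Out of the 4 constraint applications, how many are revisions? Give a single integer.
Answer: 2

Derivation:
Constraint 1 (V != Z) on D(V)={2,3,5} D(Z)={2,3,4,5,6,7}: no change => not a revision
Constraint 2 (V < Z) on D(V)={2,3,5} D(Z)={2,3,4,5,6,7}: Z {2,3,4,5,6,7}->{3,4,5,6,7} => REVISION
Constraint 3 (W != Z) on D(W)={2,3,4,5,6,7} D(Z)={3,4,5,6,7}: no change => not a revision
Constraint 4 (Z + X = V) on D(Z)={3,4,5,6,7} D(X)={2,3,4,5,7} D(V)={2,3,5}: Z {3,4,5,6,7}->{3}; X {2,3,4,5,7}->{2}; V {2,3,5}->{5} => REVISION
Total revisions = 2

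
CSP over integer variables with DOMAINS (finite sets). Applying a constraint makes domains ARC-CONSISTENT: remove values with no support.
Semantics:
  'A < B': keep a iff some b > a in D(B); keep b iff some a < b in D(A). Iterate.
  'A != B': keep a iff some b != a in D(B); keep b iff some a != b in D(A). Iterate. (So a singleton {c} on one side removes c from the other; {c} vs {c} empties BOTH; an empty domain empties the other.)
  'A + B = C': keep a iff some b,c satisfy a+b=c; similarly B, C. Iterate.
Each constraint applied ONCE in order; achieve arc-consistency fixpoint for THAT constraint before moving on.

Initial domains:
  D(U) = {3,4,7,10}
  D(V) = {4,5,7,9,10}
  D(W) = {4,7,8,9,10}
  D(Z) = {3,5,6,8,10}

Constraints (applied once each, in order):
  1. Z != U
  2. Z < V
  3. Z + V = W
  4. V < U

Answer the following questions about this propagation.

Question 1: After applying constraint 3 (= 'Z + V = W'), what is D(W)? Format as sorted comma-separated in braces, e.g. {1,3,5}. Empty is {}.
Answer: {7,8,9,10}

Derivation:
Constraint 1 (Z != U) on D(Z)={3,5,6,8,10} D(U)={3,4,7,10}: no change
Constraint 2 (Z < V) on D(Z)={3,5,6,8,10} D(V)={4,5,7,9,10}: Z {3,5,6,8,10}->{3,5,6,8}
Constraint 3 (Z + V = W) on D(Z)={3,5,6,8} D(V)={4,5,7,9,10} D(W)={4,7,8,9,10}: Z {3,5,6,8}->{3,5,6}; V {4,5,7,9,10}->{4,5,7}; W {4,7,8,9,10}->{7,8,9,10}
So after constraint 3: D(W) = {7,8,9,10}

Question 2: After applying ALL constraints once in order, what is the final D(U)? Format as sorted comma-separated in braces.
Constraint 1 (Z != U) on D(Z)={3,5,6,8,10} D(U)={3,4,7,10}: no change
Constraint 2 (Z < V) on D(Z)={3,5,6,8,10} D(V)={4,5,7,9,10}: Z {3,5,6,8,10}->{3,5,6,8}
Constraint 3 (Z + V = W) on D(Z)={3,5,6,8} D(V)={4,5,7,9,10} D(W)={4,7,8,9,10}: Z {3,5,6,8}->{3,5,6}; V {4,5,7,9,10}->{4,5,7}; W {4,7,8,9,10}->{7,8,9,10}
Constraint 4 (V < U) on D(V)={4,5,7} D(U)={3,4,7,10}: U {3,4,7,10}->{7,10}
So after all 4 constraints: D(U) = {7,10}

Answer: {7,10}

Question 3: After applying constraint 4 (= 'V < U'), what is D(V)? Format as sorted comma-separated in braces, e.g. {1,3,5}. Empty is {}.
Answer: {4,5,7}

Derivation:
Constraint 1 (Z != U) on D(Z)={3,5,6,8,10} D(U)={3,4,7,10}: no change
Constraint 2 (Z < V) on D(Z)={3,5,6,8,10} D(V)={4,5,7,9,10}: Z {3,5,6,8,10}->{3,5,6,8}
Constraint 3 (Z + V = W) on D(Z)={3,5,6,8} D(V)={4,5,7,9,10} D(W)={4,7,8,9,10}: Z {3,5,6,8}->{3,5,6}; V {4,5,7,9,10}->{4,5,7}; W {4,7,8,9,10}->{7,8,9,10}
Constraint 4 (V < U) on D(V)={4,5,7} D(U)={3,4,7,10}: U {3,4,7,10}->{7,10}
So after constraint 4: D(V) = {4,5,7}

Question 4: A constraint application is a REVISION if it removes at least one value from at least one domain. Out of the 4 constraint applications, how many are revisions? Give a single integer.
Constraint 1 (Z != U) on D(Z)={3,5,6,8,10} D(U)={3,4,7,10}: no change => not a revision
Constraint 2 (Z < V) on D(Z)={3,5,6,8,10} D(V)={4,5,7,9,10}: Z {3,5,6,8,10}->{3,5,6,8} => REVISION
Constraint 3 (Z + V = W) on D(Z)={3,5,6,8} D(V)={4,5,7,9,10} D(W)={4,7,8,9,10}: Z {3,5,6,8}->{3,5,6}; V {4,5,7,9,10}->{4,5,7}; W {4,7,8,9,10}->{7,8,9,10} => REVISION
Constraint 4 (V < U) on D(V)={4,5,7} D(U)={3,4,7,10}: U {3,4,7,10}->{7,10} => REVISION
Total revisions = 3

Answer: 3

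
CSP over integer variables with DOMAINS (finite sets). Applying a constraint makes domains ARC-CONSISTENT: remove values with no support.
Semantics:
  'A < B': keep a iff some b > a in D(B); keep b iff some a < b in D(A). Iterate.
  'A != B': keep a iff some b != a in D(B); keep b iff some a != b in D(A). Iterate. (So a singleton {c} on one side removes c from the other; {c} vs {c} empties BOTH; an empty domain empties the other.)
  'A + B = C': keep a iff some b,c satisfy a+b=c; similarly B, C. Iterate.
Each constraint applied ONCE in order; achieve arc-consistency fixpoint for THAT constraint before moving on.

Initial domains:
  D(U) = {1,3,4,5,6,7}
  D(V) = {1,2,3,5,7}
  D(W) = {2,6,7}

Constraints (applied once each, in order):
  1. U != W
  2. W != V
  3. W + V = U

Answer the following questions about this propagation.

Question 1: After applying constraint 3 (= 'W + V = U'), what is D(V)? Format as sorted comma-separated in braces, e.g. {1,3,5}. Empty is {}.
Answer: {1,2,3,5}

Derivation:
Constraint 1 (U != W) on D(U)={1,3,4,5,6,7} D(W)={2,6,7}: no change
Constraint 2 (W != V) on D(W)={2,6,7} D(V)={1,2,3,5,7}: no change
Constraint 3 (W + V = U) on D(W)={2,6,7} D(V)={1,2,3,5,7} D(U)={1,3,4,5,6,7}: W {2,6,7}->{2,6}; V {1,2,3,5,7}->{1,2,3,5}; U {1,3,4,5,6,7}->{3,4,5,7}
So after constraint 3: D(V) = {1,2,3,5}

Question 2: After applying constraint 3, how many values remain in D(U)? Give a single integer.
Answer: 4

Derivation:
Constraint 1 (U != W) on D(U)={1,3,4,5,6,7} D(W)={2,6,7}: no change
Constraint 2 (W != V) on D(W)={2,6,7} D(V)={1,2,3,5,7}: no change
Constraint 3 (W + V = U) on D(W)={2,6,7} D(V)={1,2,3,5,7} D(U)={1,3,4,5,6,7}: W {2,6,7}->{2,6}; V {1,2,3,5,7}->{1,2,3,5}; U {1,3,4,5,6,7}->{3,4,5,7}
So after constraint 3: D(U)={3,4,5,7}, size = 4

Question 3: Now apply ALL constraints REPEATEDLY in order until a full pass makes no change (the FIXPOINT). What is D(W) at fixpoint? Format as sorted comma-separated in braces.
Answer: {2,6}

Derivation:
pass 0 (initial): D(W)={2,6,7}
pass 1: U {1,3,4,5,6,7}->{3,4,5,7}; V {1,2,3,5,7}->{1,2,3,5}; W {2,6,7}->{2,6}
pass 2: no change
Fixpoint after 2 passes: D(W) = {2,6}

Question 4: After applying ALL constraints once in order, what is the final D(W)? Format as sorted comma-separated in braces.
Constraint 1 (U != W) on D(U)={1,3,4,5,6,7} D(W)={2,6,7}: no change
Constraint 2 (W != V) on D(W)={2,6,7} D(V)={1,2,3,5,7}: no change
Constraint 3 (W + V = U) on D(W)={2,6,7} D(V)={1,2,3,5,7} D(U)={1,3,4,5,6,7}: W {2,6,7}->{2,6}; V {1,2,3,5,7}->{1,2,3,5}; U {1,3,4,5,6,7}->{3,4,5,7}
So after all 3 constraints: D(W) = {2,6}

Answer: {2,6}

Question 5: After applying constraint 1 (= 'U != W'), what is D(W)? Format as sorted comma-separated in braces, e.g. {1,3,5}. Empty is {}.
Answer: {2,6,7}

Derivation:
Constraint 1 (U != W) on D(U)={1,3,4,5,6,7} D(W)={2,6,7}: no change
So after constraint 1: D(W) = {2,6,7}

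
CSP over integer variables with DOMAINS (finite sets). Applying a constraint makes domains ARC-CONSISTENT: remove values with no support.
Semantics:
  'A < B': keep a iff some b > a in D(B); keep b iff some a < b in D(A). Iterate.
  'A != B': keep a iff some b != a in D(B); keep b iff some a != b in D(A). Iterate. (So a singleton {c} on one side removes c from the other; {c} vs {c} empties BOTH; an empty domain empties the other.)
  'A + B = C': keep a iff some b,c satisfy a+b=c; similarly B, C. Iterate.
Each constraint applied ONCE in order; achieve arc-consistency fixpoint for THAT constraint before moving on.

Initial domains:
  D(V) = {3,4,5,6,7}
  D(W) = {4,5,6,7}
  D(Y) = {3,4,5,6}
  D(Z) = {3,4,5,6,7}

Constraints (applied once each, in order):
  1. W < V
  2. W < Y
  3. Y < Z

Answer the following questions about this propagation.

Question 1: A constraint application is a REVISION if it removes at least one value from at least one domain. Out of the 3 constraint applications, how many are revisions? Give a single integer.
Answer: 3

Derivation:
Constraint 1 (W < V) on D(W)={4,5,6,7} D(V)={3,4,5,6,7}: W {4,5,6,7}->{4,5,6}; V {3,4,5,6,7}->{5,6,7} => REVISION
Constraint 2 (W < Y) on D(W)={4,5,6} D(Y)={3,4,5,6}: W {4,5,6}->{4,5}; Y {3,4,5,6}->{5,6} => REVISION
Constraint 3 (Y < Z) on D(Y)={5,6} D(Z)={3,4,5,6,7}: Z {3,4,5,6,7}->{6,7} => REVISION
Total revisions = 3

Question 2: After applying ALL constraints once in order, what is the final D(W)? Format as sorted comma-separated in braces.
Answer: {4,5}

Derivation:
Constraint 1 (W < V) on D(W)={4,5,6,7} D(V)={3,4,5,6,7}: W {4,5,6,7}->{4,5,6}; V {3,4,5,6,7}->{5,6,7}
Constraint 2 (W < Y) on D(W)={4,5,6} D(Y)={3,4,5,6}: W {4,5,6}->{4,5}; Y {3,4,5,6}->{5,6}
Constraint 3 (Y < Z) on D(Y)={5,6} D(Z)={3,4,5,6,7}: Z {3,4,5,6,7}->{6,7}
So after all 3 constraints: D(W) = {4,5}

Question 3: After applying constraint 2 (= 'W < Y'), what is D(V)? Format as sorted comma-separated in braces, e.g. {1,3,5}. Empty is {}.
Answer: {5,6,7}

Derivation:
Constraint 1 (W < V) on D(W)={4,5,6,7} D(V)={3,4,5,6,7}: W {4,5,6,7}->{4,5,6}; V {3,4,5,6,7}->{5,6,7}
Constraint 2 (W < Y) on D(W)={4,5,6} D(Y)={3,4,5,6}: W {4,5,6}->{4,5}; Y {3,4,5,6}->{5,6}
So after constraint 2: D(V) = {5,6,7}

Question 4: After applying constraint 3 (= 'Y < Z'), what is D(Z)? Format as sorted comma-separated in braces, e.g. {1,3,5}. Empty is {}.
Answer: {6,7}

Derivation:
Constraint 1 (W < V) on D(W)={4,5,6,7} D(V)={3,4,5,6,7}: W {4,5,6,7}->{4,5,6}; V {3,4,5,6,7}->{5,6,7}
Constraint 2 (W < Y) on D(W)={4,5,6} D(Y)={3,4,5,6}: W {4,5,6}->{4,5}; Y {3,4,5,6}->{5,6}
Constraint 3 (Y < Z) on D(Y)={5,6} D(Z)={3,4,5,6,7}: Z {3,4,5,6,7}->{6,7}
So after constraint 3: D(Z) = {6,7}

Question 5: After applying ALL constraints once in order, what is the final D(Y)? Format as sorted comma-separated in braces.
Constraint 1 (W < V) on D(W)={4,5,6,7} D(V)={3,4,5,6,7}: W {4,5,6,7}->{4,5,6}; V {3,4,5,6,7}->{5,6,7}
Constraint 2 (W < Y) on D(W)={4,5,6} D(Y)={3,4,5,6}: W {4,5,6}->{4,5}; Y {3,4,5,6}->{5,6}
Constraint 3 (Y < Z) on D(Y)={5,6} D(Z)={3,4,5,6,7}: Z {3,4,5,6,7}->{6,7}
So after all 3 constraints: D(Y) = {5,6}

Answer: {5,6}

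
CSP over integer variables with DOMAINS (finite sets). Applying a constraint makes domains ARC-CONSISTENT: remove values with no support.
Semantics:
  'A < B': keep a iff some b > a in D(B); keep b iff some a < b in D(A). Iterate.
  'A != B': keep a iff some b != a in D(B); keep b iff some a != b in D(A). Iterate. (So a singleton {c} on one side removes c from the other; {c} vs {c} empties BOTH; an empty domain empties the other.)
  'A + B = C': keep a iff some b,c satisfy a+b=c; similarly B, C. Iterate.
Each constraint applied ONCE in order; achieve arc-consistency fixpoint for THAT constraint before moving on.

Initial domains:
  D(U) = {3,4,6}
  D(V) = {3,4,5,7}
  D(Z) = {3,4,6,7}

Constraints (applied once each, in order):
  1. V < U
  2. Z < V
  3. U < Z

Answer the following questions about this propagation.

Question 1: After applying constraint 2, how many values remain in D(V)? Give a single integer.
Constraint 1 (V < U) on D(V)={3,4,5,7} D(U)={3,4,6}: V {3,4,5,7}->{3,4,5}; U {3,4,6}->{4,6}
Constraint 2 (Z < V) on D(Z)={3,4,6,7} D(V)={3,4,5}: Z {3,4,6,7}->{3,4}; V {3,4,5}->{4,5}
So after constraint 2: D(V)={4,5}, size = 2

Answer: 2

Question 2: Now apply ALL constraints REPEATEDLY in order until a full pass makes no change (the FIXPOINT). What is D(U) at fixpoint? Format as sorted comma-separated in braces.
Answer: {}

Derivation:
pass 0 (initial): D(U)={3,4,6}
pass 1: U {3,4,6}->{}; V {3,4,5,7}->{4,5}; Z {3,4,6,7}->{}
pass 2: V {4,5}->{}
pass 3: no change
Fixpoint after 3 passes: D(U) = {}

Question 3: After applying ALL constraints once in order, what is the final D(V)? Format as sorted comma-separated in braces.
Answer: {4,5}

Derivation:
Constraint 1 (V < U) on D(V)={3,4,5,7} D(U)={3,4,6}: V {3,4,5,7}->{3,4,5}; U {3,4,6}->{4,6}
Constraint 2 (Z < V) on D(Z)={3,4,6,7} D(V)={3,4,5}: Z {3,4,6,7}->{3,4}; V {3,4,5}->{4,5}
Constraint 3 (U < Z) on D(U)={4,6} D(Z)={3,4}: U {4,6}->{}; Z {3,4}->{}
So after all 3 constraints: D(V) = {4,5}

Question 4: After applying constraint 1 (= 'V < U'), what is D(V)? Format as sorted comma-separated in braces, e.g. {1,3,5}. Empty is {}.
Constraint 1 (V < U) on D(V)={3,4,5,7} D(U)={3,4,6}: V {3,4,5,7}->{3,4,5}; U {3,4,6}->{4,6}
So after constraint 1: D(V) = {3,4,5}

Answer: {3,4,5}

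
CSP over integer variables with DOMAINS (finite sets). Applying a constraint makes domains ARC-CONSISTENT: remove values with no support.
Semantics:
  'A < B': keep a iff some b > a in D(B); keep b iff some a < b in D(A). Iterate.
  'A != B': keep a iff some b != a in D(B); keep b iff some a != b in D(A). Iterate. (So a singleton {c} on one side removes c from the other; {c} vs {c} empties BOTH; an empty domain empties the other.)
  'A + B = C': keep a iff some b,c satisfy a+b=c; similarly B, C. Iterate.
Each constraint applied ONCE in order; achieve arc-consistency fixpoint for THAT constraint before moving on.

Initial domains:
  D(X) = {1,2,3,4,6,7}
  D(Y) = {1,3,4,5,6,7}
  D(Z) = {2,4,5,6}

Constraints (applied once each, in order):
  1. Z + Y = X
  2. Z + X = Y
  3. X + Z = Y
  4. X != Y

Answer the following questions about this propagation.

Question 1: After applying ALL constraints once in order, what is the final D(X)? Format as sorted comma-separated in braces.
Answer: {3}

Derivation:
Constraint 1 (Z + Y = X) on D(Z)={2,4,5,6} D(Y)={1,3,4,5,6,7} D(X)={1,2,3,4,6,7}: Y {1,3,4,5,6,7}->{1,3,4,5}; X {1,2,3,4,6,7}->{3,6,7}
Constraint 2 (Z + X = Y) on D(Z)={2,4,5,6} D(X)={3,6,7} D(Y)={1,3,4,5}: Z {2,4,5,6}->{2}; X {3,6,7}->{3}; Y {1,3,4,5}->{5}
Constraint 3 (X + Z = Y) on D(X)={3} D(Z)={2} D(Y)={5}: no change
Constraint 4 (X != Y) on D(X)={3} D(Y)={5}: no change
So after all 4 constraints: D(X) = {3}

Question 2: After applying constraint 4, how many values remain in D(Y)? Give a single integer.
Constraint 1 (Z + Y = X) on D(Z)={2,4,5,6} D(Y)={1,3,4,5,6,7} D(X)={1,2,3,4,6,7}: Y {1,3,4,5,6,7}->{1,3,4,5}; X {1,2,3,4,6,7}->{3,6,7}
Constraint 2 (Z + X = Y) on D(Z)={2,4,5,6} D(X)={3,6,7} D(Y)={1,3,4,5}: Z {2,4,5,6}->{2}; X {3,6,7}->{3}; Y {1,3,4,5}->{5}
Constraint 3 (X + Z = Y) on D(X)={3} D(Z)={2} D(Y)={5}: no change
Constraint 4 (X != Y) on D(X)={3} D(Y)={5}: no change
So after constraint 4: D(Y)={5}, size = 1

Answer: 1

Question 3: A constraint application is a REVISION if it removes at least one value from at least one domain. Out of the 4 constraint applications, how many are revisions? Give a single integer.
Constraint 1 (Z + Y = X) on D(Z)={2,4,5,6} D(Y)={1,3,4,5,6,7} D(X)={1,2,3,4,6,7}: Y {1,3,4,5,6,7}->{1,3,4,5}; X {1,2,3,4,6,7}->{3,6,7} => REVISION
Constraint 2 (Z + X = Y) on D(Z)={2,4,5,6} D(X)={3,6,7} D(Y)={1,3,4,5}: Z {2,4,5,6}->{2}; X {3,6,7}->{3}; Y {1,3,4,5}->{5} => REVISION
Constraint 3 (X + Z = Y) on D(X)={3} D(Z)={2} D(Y)={5}: no change => not a revision
Constraint 4 (X != Y) on D(X)={3} D(Y)={5}: no change => not a revision
Total revisions = 2

Answer: 2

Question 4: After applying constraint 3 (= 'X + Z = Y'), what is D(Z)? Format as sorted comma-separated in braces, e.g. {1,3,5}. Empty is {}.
Constraint 1 (Z + Y = X) on D(Z)={2,4,5,6} D(Y)={1,3,4,5,6,7} D(X)={1,2,3,4,6,7}: Y {1,3,4,5,6,7}->{1,3,4,5}; X {1,2,3,4,6,7}->{3,6,7}
Constraint 2 (Z + X = Y) on D(Z)={2,4,5,6} D(X)={3,6,7} D(Y)={1,3,4,5}: Z {2,4,5,6}->{2}; X {3,6,7}->{3}; Y {1,3,4,5}->{5}
Constraint 3 (X + Z = Y) on D(X)={3} D(Z)={2} D(Y)={5}: no change
So after constraint 3: D(Z) = {2}

Answer: {2}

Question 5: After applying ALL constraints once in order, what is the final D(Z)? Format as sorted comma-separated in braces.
Answer: {2}

Derivation:
Constraint 1 (Z + Y = X) on D(Z)={2,4,5,6} D(Y)={1,3,4,5,6,7} D(X)={1,2,3,4,6,7}: Y {1,3,4,5,6,7}->{1,3,4,5}; X {1,2,3,4,6,7}->{3,6,7}
Constraint 2 (Z + X = Y) on D(Z)={2,4,5,6} D(X)={3,6,7} D(Y)={1,3,4,5}: Z {2,4,5,6}->{2}; X {3,6,7}->{3}; Y {1,3,4,5}->{5}
Constraint 3 (X + Z = Y) on D(X)={3} D(Z)={2} D(Y)={5}: no change
Constraint 4 (X != Y) on D(X)={3} D(Y)={5}: no change
So after all 4 constraints: D(Z) = {2}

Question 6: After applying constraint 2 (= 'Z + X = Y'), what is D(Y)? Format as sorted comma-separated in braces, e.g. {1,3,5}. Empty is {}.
Answer: {5}

Derivation:
Constraint 1 (Z + Y = X) on D(Z)={2,4,5,6} D(Y)={1,3,4,5,6,7} D(X)={1,2,3,4,6,7}: Y {1,3,4,5,6,7}->{1,3,4,5}; X {1,2,3,4,6,7}->{3,6,7}
Constraint 2 (Z + X = Y) on D(Z)={2,4,5,6} D(X)={3,6,7} D(Y)={1,3,4,5}: Z {2,4,5,6}->{2}; X {3,6,7}->{3}; Y {1,3,4,5}->{5}
So after constraint 2: D(Y) = {5}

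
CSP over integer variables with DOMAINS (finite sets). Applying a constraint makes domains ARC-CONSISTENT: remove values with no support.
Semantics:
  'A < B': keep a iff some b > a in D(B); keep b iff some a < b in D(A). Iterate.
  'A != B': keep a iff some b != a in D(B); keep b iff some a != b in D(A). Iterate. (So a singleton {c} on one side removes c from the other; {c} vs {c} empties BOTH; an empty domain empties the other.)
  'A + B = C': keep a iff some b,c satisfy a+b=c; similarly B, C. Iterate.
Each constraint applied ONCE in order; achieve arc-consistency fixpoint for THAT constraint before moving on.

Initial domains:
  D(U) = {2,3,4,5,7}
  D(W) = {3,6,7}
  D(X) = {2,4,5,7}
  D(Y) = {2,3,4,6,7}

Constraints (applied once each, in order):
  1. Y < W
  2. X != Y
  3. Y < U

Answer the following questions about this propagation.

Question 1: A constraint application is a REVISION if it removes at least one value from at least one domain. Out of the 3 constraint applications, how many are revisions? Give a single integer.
Answer: 2

Derivation:
Constraint 1 (Y < W) on D(Y)={2,3,4,6,7} D(W)={3,6,7}: Y {2,3,4,6,7}->{2,3,4,6} => REVISION
Constraint 2 (X != Y) on D(X)={2,4,5,7} D(Y)={2,3,4,6}: no change => not a revision
Constraint 3 (Y < U) on D(Y)={2,3,4,6} D(U)={2,3,4,5,7}: U {2,3,4,5,7}->{3,4,5,7} => REVISION
Total revisions = 2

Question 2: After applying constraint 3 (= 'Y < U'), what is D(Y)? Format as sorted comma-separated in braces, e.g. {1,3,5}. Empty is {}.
Answer: {2,3,4,6}

Derivation:
Constraint 1 (Y < W) on D(Y)={2,3,4,6,7} D(W)={3,6,7}: Y {2,3,4,6,7}->{2,3,4,6}
Constraint 2 (X != Y) on D(X)={2,4,5,7} D(Y)={2,3,4,6}: no change
Constraint 3 (Y < U) on D(Y)={2,3,4,6} D(U)={2,3,4,5,7}: U {2,3,4,5,7}->{3,4,5,7}
So after constraint 3: D(Y) = {2,3,4,6}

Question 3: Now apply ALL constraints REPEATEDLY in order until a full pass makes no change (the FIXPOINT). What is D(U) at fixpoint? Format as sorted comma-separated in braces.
pass 0 (initial): D(U)={2,3,4,5,7}
pass 1: U {2,3,4,5,7}->{3,4,5,7}; Y {2,3,4,6,7}->{2,3,4,6}
pass 2: no change
Fixpoint after 2 passes: D(U) = {3,4,5,7}

Answer: {3,4,5,7}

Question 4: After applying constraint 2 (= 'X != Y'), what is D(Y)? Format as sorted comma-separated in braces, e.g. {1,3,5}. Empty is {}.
Answer: {2,3,4,6}

Derivation:
Constraint 1 (Y < W) on D(Y)={2,3,4,6,7} D(W)={3,6,7}: Y {2,3,4,6,7}->{2,3,4,6}
Constraint 2 (X != Y) on D(X)={2,4,5,7} D(Y)={2,3,4,6}: no change
So after constraint 2: D(Y) = {2,3,4,6}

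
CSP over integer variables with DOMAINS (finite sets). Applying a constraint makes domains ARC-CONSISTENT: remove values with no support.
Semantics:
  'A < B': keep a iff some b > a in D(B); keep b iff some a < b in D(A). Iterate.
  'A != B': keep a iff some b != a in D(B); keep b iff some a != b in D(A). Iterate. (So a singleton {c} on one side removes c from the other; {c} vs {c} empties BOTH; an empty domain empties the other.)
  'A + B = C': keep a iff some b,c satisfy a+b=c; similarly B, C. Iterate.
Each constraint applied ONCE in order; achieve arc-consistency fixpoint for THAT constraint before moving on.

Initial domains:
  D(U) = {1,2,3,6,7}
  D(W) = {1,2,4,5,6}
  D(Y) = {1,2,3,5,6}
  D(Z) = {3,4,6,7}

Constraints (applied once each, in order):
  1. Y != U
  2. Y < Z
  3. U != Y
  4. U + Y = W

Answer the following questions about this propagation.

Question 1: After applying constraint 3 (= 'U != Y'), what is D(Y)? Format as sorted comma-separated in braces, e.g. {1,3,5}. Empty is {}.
Constraint 1 (Y != U) on D(Y)={1,2,3,5,6} D(U)={1,2,3,6,7}: no change
Constraint 2 (Y < Z) on D(Y)={1,2,3,5,6} D(Z)={3,4,6,7}: no change
Constraint 3 (U != Y) on D(U)={1,2,3,6,7} D(Y)={1,2,3,5,6}: no change
So after constraint 3: D(Y) = {1,2,3,5,6}

Answer: {1,2,3,5,6}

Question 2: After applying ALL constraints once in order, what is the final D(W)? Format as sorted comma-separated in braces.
Constraint 1 (Y != U) on D(Y)={1,2,3,5,6} D(U)={1,2,3,6,7}: no change
Constraint 2 (Y < Z) on D(Y)={1,2,3,5,6} D(Z)={3,4,6,7}: no change
Constraint 3 (U != Y) on D(U)={1,2,3,6,7} D(Y)={1,2,3,5,6}: no change
Constraint 4 (U + Y = W) on D(U)={1,2,3,6,7} D(Y)={1,2,3,5,6} D(W)={1,2,4,5,6}: U {1,2,3,6,7}->{1,2,3}; Y {1,2,3,5,6}->{1,2,3,5}; W {1,2,4,5,6}->{2,4,5,6}
So after all 4 constraints: D(W) = {2,4,5,6}

Answer: {2,4,5,6}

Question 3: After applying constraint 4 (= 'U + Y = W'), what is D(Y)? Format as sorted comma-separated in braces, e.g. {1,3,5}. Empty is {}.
Constraint 1 (Y != U) on D(Y)={1,2,3,5,6} D(U)={1,2,3,6,7}: no change
Constraint 2 (Y < Z) on D(Y)={1,2,3,5,6} D(Z)={3,4,6,7}: no change
Constraint 3 (U != Y) on D(U)={1,2,3,6,7} D(Y)={1,2,3,5,6}: no change
Constraint 4 (U + Y = W) on D(U)={1,2,3,6,7} D(Y)={1,2,3,5,6} D(W)={1,2,4,5,6}: U {1,2,3,6,7}->{1,2,3}; Y {1,2,3,5,6}->{1,2,3,5}; W {1,2,4,5,6}->{2,4,5,6}
So after constraint 4: D(Y) = {1,2,3,5}

Answer: {1,2,3,5}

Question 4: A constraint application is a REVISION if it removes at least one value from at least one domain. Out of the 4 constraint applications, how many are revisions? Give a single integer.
Answer: 1

Derivation:
Constraint 1 (Y != U) on D(Y)={1,2,3,5,6} D(U)={1,2,3,6,7}: no change => not a revision
Constraint 2 (Y < Z) on D(Y)={1,2,3,5,6} D(Z)={3,4,6,7}: no change => not a revision
Constraint 3 (U != Y) on D(U)={1,2,3,6,7} D(Y)={1,2,3,5,6}: no change => not a revision
Constraint 4 (U + Y = W) on D(U)={1,2,3,6,7} D(Y)={1,2,3,5,6} D(W)={1,2,4,5,6}: U {1,2,3,6,7}->{1,2,3}; Y {1,2,3,5,6}->{1,2,3,5}; W {1,2,4,5,6}->{2,4,5,6} => REVISION
Total revisions = 1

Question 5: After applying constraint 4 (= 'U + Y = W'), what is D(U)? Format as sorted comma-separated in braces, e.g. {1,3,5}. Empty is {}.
Constraint 1 (Y != U) on D(Y)={1,2,3,5,6} D(U)={1,2,3,6,7}: no change
Constraint 2 (Y < Z) on D(Y)={1,2,3,5,6} D(Z)={3,4,6,7}: no change
Constraint 3 (U != Y) on D(U)={1,2,3,6,7} D(Y)={1,2,3,5,6}: no change
Constraint 4 (U + Y = W) on D(U)={1,2,3,6,7} D(Y)={1,2,3,5,6} D(W)={1,2,4,5,6}: U {1,2,3,6,7}->{1,2,3}; Y {1,2,3,5,6}->{1,2,3,5}; W {1,2,4,5,6}->{2,4,5,6}
So after constraint 4: D(U) = {1,2,3}

Answer: {1,2,3}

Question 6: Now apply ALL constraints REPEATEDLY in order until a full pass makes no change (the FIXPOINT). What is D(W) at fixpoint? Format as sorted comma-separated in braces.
Answer: {2,4,5,6}

Derivation:
pass 0 (initial): D(W)={1,2,4,5,6}
pass 1: U {1,2,3,6,7}->{1,2,3}; W {1,2,4,5,6}->{2,4,5,6}; Y {1,2,3,5,6}->{1,2,3,5}
pass 2: no change
Fixpoint after 2 passes: D(W) = {2,4,5,6}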